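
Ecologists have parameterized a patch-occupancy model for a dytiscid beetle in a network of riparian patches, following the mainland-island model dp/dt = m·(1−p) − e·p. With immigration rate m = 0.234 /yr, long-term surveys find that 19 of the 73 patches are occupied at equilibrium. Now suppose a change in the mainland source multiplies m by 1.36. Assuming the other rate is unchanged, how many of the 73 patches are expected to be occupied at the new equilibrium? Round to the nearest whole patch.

Observed p* = 19/73 = 0.26027.
Balance m(1−p*) = e·p* gives e = m(1−p*)/p* = 0.234×0.73973/0.26027 = 0.66507.
New p* = m/(m+e) = 0.31824/(0.31824+0.66507) = 0.32364.
Expected occupied = 73 × 0.32364 = 23.63 ≈ 24.

24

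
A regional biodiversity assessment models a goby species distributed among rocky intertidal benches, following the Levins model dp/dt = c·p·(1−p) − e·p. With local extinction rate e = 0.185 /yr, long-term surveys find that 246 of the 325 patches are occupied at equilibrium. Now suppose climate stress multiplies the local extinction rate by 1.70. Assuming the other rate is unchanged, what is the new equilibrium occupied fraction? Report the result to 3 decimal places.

Observed p* = 246/325 = 0.75692.
Balance c(1−p*) = e gives c = e/(1 − 0.75692) = 0.185/0.24308 = 0.76107.
New p* = 1 − e/c = 1 − 0.31450/0.76107 = 0.58677.

0.587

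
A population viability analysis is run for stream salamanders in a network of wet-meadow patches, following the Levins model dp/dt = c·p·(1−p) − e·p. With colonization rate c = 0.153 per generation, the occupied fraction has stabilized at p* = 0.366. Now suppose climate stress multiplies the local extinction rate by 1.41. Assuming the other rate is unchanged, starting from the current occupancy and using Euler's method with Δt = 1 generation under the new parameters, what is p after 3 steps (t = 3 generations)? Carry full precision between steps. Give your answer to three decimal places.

0.326

Balance c(1−p*) = e gives e = 0.153×(1 − 0.36600) = 0.09700.
Starting from p₀ = 0.36600; update p ← p + (dp/dt)·Δt with the new parameters.
  1  |  dp/dt·Δt = -0.014556  |  p_1 = 0.351444
  2  |  dp/dt·Δt = -0.013195  |  p_2 = 0.338249
  3  |  dp/dt·Δt = -0.012016  |  p_3 = 0.326233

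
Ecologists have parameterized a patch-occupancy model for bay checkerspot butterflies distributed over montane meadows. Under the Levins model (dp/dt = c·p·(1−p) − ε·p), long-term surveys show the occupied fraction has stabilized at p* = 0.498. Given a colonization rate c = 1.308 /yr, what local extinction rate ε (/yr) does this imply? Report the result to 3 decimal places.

At equilibrium c(1−p*) = ε.
ε = 1.308 × (1 − 0.498) = 1.308 × 0.5020 = 0.6566.

0.657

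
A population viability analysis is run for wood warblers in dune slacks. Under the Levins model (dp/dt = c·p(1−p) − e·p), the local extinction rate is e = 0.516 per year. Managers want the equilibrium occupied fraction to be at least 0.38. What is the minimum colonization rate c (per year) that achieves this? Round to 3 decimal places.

0.832

p* = 1 − e/c ≥ 0.38 requires e/c ≤ 0.6200, i.e. c ≥ e/0.6200.
c_min = 0.516/0.6200 = 0.8323.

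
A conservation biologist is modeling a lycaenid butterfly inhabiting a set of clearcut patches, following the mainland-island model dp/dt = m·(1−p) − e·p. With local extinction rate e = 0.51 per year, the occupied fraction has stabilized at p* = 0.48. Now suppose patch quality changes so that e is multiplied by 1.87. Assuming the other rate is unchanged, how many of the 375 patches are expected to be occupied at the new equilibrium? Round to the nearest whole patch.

Balance m(1−p*) = e·p* gives m = e·p*/(1−p*) = 0.51×0.48000/0.52000 = 0.47077.
New p* = m/(m+e) = 0.47077/(0.47077+0.95370) = 0.33049.
Expected occupied = 375 × 0.33049 = 123.93 ≈ 124.

124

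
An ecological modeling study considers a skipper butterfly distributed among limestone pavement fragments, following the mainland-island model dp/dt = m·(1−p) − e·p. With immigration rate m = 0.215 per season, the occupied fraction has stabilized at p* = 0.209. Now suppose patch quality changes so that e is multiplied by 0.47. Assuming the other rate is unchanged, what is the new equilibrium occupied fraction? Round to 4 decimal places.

0.3599

Balance m(1−p*) = e·p* gives e = m(1−p*)/p* = 0.215×0.79100/0.20900 = 0.81371.
New p* = m/(m+e) = 0.21500/(0.21500+0.38244) = 0.35987.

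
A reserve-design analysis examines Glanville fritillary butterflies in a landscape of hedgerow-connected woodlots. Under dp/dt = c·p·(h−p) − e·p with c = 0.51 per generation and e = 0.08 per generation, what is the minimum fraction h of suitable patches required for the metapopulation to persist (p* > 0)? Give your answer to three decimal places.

p* = h − e/c is positive only when h > e/c.
h_min = e/c = 0.08/0.51 = 0.1569.

0.157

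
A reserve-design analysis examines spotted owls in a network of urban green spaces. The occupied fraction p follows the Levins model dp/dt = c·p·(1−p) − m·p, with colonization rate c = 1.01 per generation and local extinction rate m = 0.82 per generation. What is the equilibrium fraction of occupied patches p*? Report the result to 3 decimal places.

Setting dp/dt = 0 and dividing through by p* gives c·(1−p*) = m.
So p* = 1 − m/c = 1 − 0.82/1.01 = 1 − 0.8119 = 0.1881.

0.188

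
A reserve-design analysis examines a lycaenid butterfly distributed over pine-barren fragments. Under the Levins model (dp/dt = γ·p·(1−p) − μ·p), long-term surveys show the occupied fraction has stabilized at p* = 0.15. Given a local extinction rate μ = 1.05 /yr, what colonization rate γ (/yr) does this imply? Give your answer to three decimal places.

At equilibrium γ(1−p*) = μ, so γ = μ/(1−p*).
γ = 1.05/(1 − 0.15) = 1.05/0.8500 = 1.2353.

1.235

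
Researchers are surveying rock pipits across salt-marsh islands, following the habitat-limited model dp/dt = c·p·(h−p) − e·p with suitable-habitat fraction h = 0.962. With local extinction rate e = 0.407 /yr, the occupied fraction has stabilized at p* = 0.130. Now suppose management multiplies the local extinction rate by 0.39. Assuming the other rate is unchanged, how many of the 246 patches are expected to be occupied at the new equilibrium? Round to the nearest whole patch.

Balance c(h−p*) = e gives c = e/(0.962 − 0.13000) = 0.407/0.83200 = 0.48918.
New p* = 0.962 − e/c = 0.962 − 0.15873/0.48918 = 0.63752.
Expected occupied = 246 × 0.63752 = 156.83 ≈ 157.

157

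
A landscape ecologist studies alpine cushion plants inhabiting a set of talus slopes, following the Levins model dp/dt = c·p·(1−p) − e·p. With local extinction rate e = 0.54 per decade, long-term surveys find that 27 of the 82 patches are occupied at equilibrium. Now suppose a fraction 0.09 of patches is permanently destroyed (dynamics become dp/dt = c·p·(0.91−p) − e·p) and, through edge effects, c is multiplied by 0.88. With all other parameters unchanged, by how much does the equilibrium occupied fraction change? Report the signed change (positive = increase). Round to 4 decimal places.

Observed p* = 27/82 = 0.32927.
Balance c(1−p*) = e gives c = e/(1 − 0.32927) = 0.54/0.67073 = 0.80509.
New p* = 0.91 − e/c = 0.91 − 0.54000/0.70848 = 0.14780.
Δp* = 0.14780 − 0.32927 = -0.18147.

-0.1815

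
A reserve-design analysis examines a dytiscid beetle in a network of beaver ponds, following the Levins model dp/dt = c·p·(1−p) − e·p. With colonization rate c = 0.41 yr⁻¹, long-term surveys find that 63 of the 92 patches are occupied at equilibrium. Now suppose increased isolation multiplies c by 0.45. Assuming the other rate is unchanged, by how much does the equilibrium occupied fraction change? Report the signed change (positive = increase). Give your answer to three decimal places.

Observed p* = 63/92 = 0.68478.
Balance c(1−p*) = e gives e = 0.41×(1 − 0.68478) = 0.12924.
New p* = 1 − e/c = 1 − 0.12924/0.18450 = 0.29951.
Δp* = 0.29951 − 0.68478 = -0.38527.

-0.385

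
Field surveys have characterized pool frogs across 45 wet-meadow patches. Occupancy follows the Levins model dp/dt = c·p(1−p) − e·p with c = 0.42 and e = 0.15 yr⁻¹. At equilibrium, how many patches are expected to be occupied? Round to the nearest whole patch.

29

p* = 1 − e/c = 1 − 0.15/0.42 = 0.6429.
Expected occupied patches = N × p* = 45 × 0.6429 = 28.93 ≈ 29.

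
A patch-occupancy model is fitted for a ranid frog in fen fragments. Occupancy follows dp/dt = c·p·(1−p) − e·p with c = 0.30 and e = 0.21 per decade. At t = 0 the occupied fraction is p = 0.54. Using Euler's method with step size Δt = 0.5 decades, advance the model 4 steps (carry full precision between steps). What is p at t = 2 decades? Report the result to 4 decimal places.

Update rule: p ← p + [c·p·(1−p) − e·p]·Δt with Δt = 0.5.
step 1: Δp = -0.01944, p = 0.52056
step 2: Δp = -0.01722, p = 0.50334
step 3: Δp = -0.01535, p = 0.48799
step 4: Δp = -0.01376, p = 0.47423

0.4742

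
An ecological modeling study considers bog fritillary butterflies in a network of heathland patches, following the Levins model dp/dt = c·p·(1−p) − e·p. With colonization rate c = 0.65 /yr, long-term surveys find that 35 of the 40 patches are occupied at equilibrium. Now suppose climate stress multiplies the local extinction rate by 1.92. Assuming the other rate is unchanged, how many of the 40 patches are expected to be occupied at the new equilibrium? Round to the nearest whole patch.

30

Observed p* = 35/40 = 0.87500.
Balance c(1−p*) = e gives e = 0.65×(1 − 0.87500) = 0.08125.
New p* = 1 − e/c = 1 − 0.15600/0.65000 = 0.76000.
Expected occupied = 40 × 0.76000 = 30.40 ≈ 30.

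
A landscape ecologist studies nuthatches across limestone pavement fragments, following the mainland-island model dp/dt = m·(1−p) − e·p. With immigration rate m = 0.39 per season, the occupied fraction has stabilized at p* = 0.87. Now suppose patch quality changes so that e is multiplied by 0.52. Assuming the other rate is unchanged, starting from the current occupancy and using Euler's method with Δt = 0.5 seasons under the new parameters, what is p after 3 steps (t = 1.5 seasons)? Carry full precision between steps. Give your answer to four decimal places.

0.8994

Balance m(1−p*) = e·p* gives e = m(1−p*)/p* = 0.39×0.13000/0.87000 = 0.05828.
Starting from p₀ = 0.87000; update p ← p + (dp/dt)·Δt with the new parameters.
p: 0.87000 → 0.88217  (Δp = +0.01217)
p: 0.88217 → 0.89178  (Δp = +0.00961)
p: 0.89178 → 0.89937  (Δp = +0.00759)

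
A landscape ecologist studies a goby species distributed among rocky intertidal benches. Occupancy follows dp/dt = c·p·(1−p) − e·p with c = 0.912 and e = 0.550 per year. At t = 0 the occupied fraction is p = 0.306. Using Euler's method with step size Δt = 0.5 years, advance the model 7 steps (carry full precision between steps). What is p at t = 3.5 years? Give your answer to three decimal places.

Update rule: p ← p + [c·p·(1−p) − e·p]·Δt with Δt = 0.5.
  1  |  dp/dt·Δt = +0.012688  |  p_1 = 0.318688
  2  |  dp/dt·Δt = +0.011370  |  p_2 = 0.330058
  3  |  dp/dt·Δt = +0.010065  |  p_3 = 0.340123
  4  |  dp/dt·Δt = +0.008811  |  p_4 = 0.348933
  5  |  dp/dt·Δt = +0.007637  |  p_5 = 0.356570
  6  |  dp/dt·Δt = +0.006562  |  p_6 = 0.363133
  7  |  dp/dt·Δt = +0.005596  |  p_7 = 0.368729

0.369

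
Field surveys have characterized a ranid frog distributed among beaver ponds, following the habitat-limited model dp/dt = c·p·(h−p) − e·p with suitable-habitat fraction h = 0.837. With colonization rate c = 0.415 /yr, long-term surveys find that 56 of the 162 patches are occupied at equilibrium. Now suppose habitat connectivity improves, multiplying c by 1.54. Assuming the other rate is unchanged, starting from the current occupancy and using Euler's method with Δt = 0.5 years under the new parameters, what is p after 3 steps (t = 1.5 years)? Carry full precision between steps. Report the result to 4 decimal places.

0.3991

Observed p* = 56/162 = 0.34568.
Balance c(h−p*) = e gives e = 0.415×(0.837 − 0.34568) = 0.20390.
Starting from p₀ = 0.34568; update p ← p + (dp/dt)·Δt with the new parameters.
step 1: Δp = +0.01903, p = 0.36471
step 2: Δp = +0.01786, p = 0.38257
step 3: Δp = +0.01655, p = 0.39912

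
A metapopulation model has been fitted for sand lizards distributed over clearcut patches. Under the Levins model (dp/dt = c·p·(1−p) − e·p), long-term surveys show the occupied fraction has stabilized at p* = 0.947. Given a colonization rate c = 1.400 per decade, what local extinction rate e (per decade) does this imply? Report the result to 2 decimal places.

0.07

At equilibrium c(1−p*) = e.
e = 1.400 × (1 − 0.947) = 1.400 × 0.0530 = 0.0742.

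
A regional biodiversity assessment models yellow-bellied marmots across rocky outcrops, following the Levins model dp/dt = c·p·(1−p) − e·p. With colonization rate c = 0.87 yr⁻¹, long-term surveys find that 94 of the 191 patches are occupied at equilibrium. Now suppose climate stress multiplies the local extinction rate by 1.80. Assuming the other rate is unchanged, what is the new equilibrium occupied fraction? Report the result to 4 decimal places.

0.0859

Observed p* = 94/191 = 0.49215.
Balance c(1−p*) = e gives e = 0.87×(1 − 0.49215) = 0.44183.
New p* = 1 − e/c = 1 − 0.79529/0.87000 = 0.08587.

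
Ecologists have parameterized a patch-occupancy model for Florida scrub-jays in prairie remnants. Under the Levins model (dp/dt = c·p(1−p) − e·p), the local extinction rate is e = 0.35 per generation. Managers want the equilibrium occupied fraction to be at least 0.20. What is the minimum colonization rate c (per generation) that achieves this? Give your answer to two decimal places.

p* = 1 − e/c ≥ 0.20 requires e/c ≤ 0.8000, i.e. c ≥ e/0.8000.
c_min = 0.35/0.8000 = 0.4375.

0.44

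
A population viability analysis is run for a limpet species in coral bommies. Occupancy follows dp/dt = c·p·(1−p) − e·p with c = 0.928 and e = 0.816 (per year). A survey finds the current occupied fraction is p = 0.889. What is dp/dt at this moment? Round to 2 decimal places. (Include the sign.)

-0.63

Colonization term: c·p·(1−p) = 0.928×0.889×0.1110 = 0.09157.
Extinction term: e·p = 0.72542.
dp/dt = 0.09157 − 0.72542 = -0.63385.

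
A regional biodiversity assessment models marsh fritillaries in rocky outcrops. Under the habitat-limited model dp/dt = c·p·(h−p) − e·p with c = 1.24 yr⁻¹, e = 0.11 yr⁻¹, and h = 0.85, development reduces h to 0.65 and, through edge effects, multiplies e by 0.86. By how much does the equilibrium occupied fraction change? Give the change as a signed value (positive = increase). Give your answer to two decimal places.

-0.19

Before: p* = h − e/c = 0.85 − 0.11/1.24 = 0.85 − 0.0887 = 0.7613.
After: c = 1.24, e = 0.0946, h = 0.65; p* = 0.65 − 0.0946/1.24 = 0.5737.
Δp* = 0.5737 − 0.7613 = -0.1876.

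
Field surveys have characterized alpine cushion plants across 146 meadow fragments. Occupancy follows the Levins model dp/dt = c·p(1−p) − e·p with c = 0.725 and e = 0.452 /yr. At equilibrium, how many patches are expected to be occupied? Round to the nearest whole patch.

55

p* = 1 − e/c = 1 − 0.452/0.725 = 0.3766.
Expected occupied patches = N × p* = 146 × 0.3766 = 54.98 ≈ 55.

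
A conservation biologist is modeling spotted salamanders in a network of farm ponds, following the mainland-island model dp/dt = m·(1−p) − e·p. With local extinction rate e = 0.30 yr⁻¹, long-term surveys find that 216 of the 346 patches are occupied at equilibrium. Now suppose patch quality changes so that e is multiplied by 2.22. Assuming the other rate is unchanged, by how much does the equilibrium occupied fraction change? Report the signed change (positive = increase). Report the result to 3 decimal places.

-0.196

Observed p* = 216/346 = 0.62428.
Balance m(1−p*) = e·p* gives m = e·p*/(1−p*) = 0.30×0.62428/0.37572 = 0.49847.
New p* = m/(m+e) = 0.49847/(0.49847+0.66600) = 0.42807.
Δp* = 0.42807 − 0.62428 = -0.19621.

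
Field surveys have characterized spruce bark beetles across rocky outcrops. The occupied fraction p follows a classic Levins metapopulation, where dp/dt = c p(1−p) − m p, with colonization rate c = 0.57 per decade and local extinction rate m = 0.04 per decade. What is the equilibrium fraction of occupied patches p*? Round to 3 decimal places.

At equilibrium, colonization balances extinction: c·p*·(1−p*) = m·p*.
So p* = 1 − m/c = 1 − 0.04/0.57 = 1 − 0.0702 = 0.9298.

0.930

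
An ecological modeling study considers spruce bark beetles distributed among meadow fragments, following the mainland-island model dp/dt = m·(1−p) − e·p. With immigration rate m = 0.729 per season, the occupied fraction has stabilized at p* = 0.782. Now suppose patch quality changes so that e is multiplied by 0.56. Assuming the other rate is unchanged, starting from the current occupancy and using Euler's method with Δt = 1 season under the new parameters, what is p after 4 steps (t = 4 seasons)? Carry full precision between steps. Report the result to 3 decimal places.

0.865

Balance m(1−p*) = e·p* gives e = m(1−p*)/p* = 0.729×0.21800/0.78200 = 0.20323.
Starting from p₀ = 0.78200; update p ← p + (dp/dt)·Δt with the new parameters.
t = 1: p = 0.78200 + (+0.06993) = 0.85193
t = 2: p = 0.85193 + (+0.01099) = 0.86292
t = 3: p = 0.86292 + (+0.00173) = 0.86465
t = 4: p = 0.86465 + (+0.00027) = 0.86492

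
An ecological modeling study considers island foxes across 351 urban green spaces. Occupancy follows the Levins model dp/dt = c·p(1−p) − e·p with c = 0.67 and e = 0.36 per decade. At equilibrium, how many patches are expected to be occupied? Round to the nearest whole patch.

p* = 1 − e/c = 1 − 0.36/0.67 = 0.4627.
Expected occupied patches = N × p* = 351 × 0.4627 = 162.40 ≈ 162.

162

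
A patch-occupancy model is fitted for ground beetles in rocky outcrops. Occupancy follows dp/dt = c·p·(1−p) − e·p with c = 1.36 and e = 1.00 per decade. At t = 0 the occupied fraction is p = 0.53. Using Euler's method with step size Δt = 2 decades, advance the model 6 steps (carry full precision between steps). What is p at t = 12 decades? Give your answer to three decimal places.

0.264

Update rule: p ← p + [c·p·(1−p) − e·p]·Δt with Δt = 2.
step 1: Δp = -0.38245, p = 0.14755
step 2: Δp = +0.04702, p = 0.19457
step 3: Δp = +0.03712, p = 0.23169
step 4: Δp = +0.02081, p = 0.25250
step 5: Δp = +0.00839, p = 0.26088
step 6: Δp = +0.00271, p = 0.26360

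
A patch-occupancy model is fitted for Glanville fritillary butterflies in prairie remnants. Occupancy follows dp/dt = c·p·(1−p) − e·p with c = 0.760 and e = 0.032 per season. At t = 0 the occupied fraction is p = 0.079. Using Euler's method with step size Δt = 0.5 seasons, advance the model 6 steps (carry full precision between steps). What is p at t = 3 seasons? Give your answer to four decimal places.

0.3769

Update rule: p ← p + [c·p·(1−p) − e·p]·Δt with Δt = 0.5.
step 1: Δp = +0.02638, p = 0.10538
step 2: Δp = +0.03414, p = 0.13952
step 3: Δp = +0.04339, p = 0.18291
step 4: Δp = +0.05387, p = 0.23678
step 5: Δp = +0.06488, p = 0.30166
step 6: Δp = +0.07523, p = 0.37689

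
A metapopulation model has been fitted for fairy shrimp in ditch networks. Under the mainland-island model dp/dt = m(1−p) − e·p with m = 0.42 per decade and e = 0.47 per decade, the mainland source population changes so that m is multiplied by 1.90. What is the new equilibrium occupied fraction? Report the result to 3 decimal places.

Before: p* = 0.42/(0.42+0.47) = 0.4719.
After: m = 0.798, e = 0.47; p* = 0.798/1.2680 = 0.6293.

0.629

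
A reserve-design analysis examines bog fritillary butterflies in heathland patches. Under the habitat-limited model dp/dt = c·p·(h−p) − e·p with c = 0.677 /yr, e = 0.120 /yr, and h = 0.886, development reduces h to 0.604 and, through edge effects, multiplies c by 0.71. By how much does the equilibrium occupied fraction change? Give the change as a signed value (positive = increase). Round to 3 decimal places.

Before: p* = h − e/c = 0.886 − 0.120/0.677 = 0.886 − 0.1773 = 0.7087.
After: c = 0.48067, e = 0.12, h = 0.604; p* = 0.604 − 0.12/0.48067 = 0.3543.
Δp* = 0.3543 − 0.7087 = -0.3544.

-0.354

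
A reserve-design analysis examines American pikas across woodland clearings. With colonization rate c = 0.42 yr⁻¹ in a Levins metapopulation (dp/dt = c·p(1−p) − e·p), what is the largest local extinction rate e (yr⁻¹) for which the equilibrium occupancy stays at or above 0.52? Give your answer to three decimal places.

1 − e/c ≥ 0.52 ⇒ e ≤ c(1 − 0.52) = 0.42 × 0.4800.
e_max = 0.2016.

0.202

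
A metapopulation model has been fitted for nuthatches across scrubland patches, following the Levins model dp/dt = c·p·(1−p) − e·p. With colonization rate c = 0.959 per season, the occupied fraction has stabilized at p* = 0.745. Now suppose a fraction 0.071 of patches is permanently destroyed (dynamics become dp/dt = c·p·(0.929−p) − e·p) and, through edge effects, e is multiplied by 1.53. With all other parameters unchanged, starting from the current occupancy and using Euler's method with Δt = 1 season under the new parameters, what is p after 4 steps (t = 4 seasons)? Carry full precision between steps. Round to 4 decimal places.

Balance c(1−p*) = e gives e = 0.959×(1 − 0.74500) = 0.24454.
Starting from p₀ = 0.74500; update p ← p + (dp/dt)·Δt with the new parameters.
  1  |  dp/dt·Δt = -0.147285  |  p_1 = 0.597715
  2  |  dp/dt·Δt = -0.033742  |  p_2 = 0.563973
  3  |  dp/dt·Δt = -0.013588  |  p_3 = 0.550385
  4  |  dp/dt·Δt = -0.006089  |  p_4 = 0.544297

0.5443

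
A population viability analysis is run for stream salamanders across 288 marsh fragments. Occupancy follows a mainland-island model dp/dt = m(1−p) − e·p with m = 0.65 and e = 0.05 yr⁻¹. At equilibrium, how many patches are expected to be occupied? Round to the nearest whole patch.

267

p* = m/(m+e) = 0.65/0.7000 = 0.9286.
Expected occupied patches = N × p* = 288 × 0.9286 = 267.43 ≈ 267.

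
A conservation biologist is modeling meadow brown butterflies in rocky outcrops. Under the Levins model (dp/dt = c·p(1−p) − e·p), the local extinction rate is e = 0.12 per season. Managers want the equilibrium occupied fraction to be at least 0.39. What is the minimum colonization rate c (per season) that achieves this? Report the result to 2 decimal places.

0.20

p* = 1 − e/c ≥ 0.39 requires e/c ≤ 0.6100, i.e. c ≥ e/0.6100.
c_min = 0.12/0.6100 = 0.1967.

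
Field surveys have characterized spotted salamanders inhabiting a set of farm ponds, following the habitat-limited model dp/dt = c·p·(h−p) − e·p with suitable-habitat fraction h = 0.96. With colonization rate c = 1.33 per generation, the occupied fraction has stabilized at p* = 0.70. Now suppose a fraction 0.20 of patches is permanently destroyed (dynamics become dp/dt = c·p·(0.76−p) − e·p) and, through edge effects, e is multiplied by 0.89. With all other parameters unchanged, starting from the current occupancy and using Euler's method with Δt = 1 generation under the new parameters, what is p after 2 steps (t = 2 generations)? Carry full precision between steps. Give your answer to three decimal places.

0.532

Balance c(h−p*) = e gives e = 1.33×(0.96 − 0.70000) = 0.34580.
Starting from p₀ = 0.70000; update p ← p + (dp/dt)·Δt with the new parameters.
t = 1: p = 0.70000 + (-0.15957) = 0.54043
t = 2: p = 0.54043 + (-0.00850) = 0.53193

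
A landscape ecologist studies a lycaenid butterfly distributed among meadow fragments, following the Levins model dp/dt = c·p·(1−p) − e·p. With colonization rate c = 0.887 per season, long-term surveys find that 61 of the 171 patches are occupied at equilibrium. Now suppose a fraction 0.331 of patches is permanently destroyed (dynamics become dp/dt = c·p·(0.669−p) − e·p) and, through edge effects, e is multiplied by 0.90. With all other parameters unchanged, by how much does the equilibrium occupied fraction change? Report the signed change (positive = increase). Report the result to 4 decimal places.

Observed p* = 61/171 = 0.35673.
Balance c(1−p*) = e gives e = 0.887×(1 − 0.35673) = 0.57058.
New p* = 0.669 − e/c = 0.669 − 0.51352/0.88700 = 0.09006.
Δp* = 0.09006 − 0.35673 = -0.26667.

-0.2667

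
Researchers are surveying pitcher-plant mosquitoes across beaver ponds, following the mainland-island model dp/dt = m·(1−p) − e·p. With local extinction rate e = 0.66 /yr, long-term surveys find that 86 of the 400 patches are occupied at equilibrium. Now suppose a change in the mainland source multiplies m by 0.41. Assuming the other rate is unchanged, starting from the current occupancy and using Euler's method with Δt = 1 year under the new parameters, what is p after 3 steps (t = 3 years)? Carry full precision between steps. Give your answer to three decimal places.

Observed p* = 86/400 = 0.21500.
Balance m(1−p*) = e·p* gives m = e·p*/(1−p*) = 0.66×0.21500/0.78500 = 0.18076.
Starting from p₀ = 0.21500; update p ← p + (dp/dt)·Δt with the new parameters.
  1  |  dp/dt·Δt = -0.083721  |  p_1 = 0.131279
  2  |  dp/dt·Δt = -0.022260  |  p_2 = 0.109019
  3  |  dp/dt·Δt = -0.005919  |  p_3 = 0.103100

0.103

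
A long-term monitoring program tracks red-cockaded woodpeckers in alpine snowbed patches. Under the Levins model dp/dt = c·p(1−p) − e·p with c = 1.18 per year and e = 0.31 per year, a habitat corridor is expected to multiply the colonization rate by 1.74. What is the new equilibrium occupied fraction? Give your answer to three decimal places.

0.849

Before: p* = 1 − 0.31/1.18 = 0.7373.
After the change, c = 2.0532, e = 0.31, so p* = 1 − 0.31/2.0532 = 0.8490.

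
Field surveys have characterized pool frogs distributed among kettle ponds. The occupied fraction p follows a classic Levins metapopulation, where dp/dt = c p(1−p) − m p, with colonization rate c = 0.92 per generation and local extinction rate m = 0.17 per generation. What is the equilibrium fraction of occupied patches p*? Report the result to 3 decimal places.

0.815

Setting dp/dt = 0 and dividing through by p* gives c·(1−p*) = m.
So p* = 1 − m/c = 1 − 0.17/0.92 = 1 − 0.1848 = 0.8152.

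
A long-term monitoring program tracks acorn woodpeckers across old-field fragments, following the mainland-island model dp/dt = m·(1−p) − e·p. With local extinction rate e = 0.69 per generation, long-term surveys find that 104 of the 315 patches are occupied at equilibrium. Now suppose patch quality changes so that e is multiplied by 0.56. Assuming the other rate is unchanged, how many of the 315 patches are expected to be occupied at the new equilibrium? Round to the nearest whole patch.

147

Observed p* = 104/315 = 0.33016.
Balance m(1−p*) = e·p* gives m = e·p*/(1−p*) = 0.69×0.33016/0.66984 = 0.34010.
New p* = m/(m+e) = 0.34010/(0.34010+0.38640) = 0.46813.
Expected occupied = 315 × 0.46813 = 147.46 ≈ 147.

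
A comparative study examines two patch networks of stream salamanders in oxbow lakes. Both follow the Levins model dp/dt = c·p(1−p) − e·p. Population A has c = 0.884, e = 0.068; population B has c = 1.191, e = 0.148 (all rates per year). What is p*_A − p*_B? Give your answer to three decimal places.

0.047

A: p*_A = 1 − 0.068/0.884 = 0.9231.
B: p*_B = 1 − 0.148/1.191 = 0.8757.
p*_A − p*_B = 0.9231 − 0.8757 = 0.0473.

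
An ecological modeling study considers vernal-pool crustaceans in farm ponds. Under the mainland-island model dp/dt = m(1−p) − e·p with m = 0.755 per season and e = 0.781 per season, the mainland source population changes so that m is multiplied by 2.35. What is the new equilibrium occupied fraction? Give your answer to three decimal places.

0.694

Before: p* = 0.755/(0.755+0.781) = 0.4915.
After: m = 1.77425, e = 0.781; p* = 1.77425/2.5553 = 0.6944.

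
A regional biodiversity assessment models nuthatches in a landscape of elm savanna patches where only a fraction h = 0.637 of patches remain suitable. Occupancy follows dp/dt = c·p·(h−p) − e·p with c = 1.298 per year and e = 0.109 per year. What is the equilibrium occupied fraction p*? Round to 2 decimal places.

0.55

Setting dp/dt = 0 and dividing by p* gives c·(h−p*) = e.
So p* = h − e/c = 0.637 − 0.109/1.298 = 0.637 − 0.0840 = 0.5530.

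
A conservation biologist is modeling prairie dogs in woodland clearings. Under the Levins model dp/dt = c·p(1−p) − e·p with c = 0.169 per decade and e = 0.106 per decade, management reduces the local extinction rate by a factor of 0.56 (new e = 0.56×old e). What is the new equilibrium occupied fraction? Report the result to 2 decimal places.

Before: p* = 1 − 0.106/0.169 = 0.3728.
After the change, c = 0.169, e = 0.05936, so p* = 1 − 0.05936/0.169 = 0.6488.

0.65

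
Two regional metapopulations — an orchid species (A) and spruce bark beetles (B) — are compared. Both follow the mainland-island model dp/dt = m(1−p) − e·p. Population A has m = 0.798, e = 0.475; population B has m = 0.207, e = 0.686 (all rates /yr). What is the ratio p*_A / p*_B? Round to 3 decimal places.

2.704

A: p*_A = m/(m+e) = 0.798/1.2730 = 0.6269.
B: p*_B = 0.207/0.8930 = 0.2318.
p*_A / p*_B = 0.6269/0.2318 = 2.7043.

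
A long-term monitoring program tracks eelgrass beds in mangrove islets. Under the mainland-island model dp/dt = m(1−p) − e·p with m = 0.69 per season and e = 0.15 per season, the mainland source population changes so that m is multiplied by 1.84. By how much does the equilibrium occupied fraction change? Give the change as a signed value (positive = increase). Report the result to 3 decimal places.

Before: p* = 0.69/(0.69+0.15) = 0.8214.
After: m = 1.2696, e = 0.15; p* = 1.2696/1.4196 = 0.8943.
Δp* = 0.8943 − 0.8214 = +0.0729.

0.073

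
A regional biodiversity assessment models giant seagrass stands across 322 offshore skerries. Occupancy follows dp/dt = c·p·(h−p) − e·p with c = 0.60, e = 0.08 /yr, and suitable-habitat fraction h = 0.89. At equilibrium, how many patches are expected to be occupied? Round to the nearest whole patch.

244

p* = h − e/c = 0.89 − 0.1333 = 0.7567.
Expected occupied patches = N × p* = 322 × 0.7567 = 243.65 ≈ 244.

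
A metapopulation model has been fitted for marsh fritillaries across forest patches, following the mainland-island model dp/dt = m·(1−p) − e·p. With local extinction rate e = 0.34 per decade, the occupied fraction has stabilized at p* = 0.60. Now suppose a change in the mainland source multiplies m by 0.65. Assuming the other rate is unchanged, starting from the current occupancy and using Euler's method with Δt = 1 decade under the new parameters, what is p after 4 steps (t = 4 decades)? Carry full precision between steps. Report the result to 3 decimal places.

0.495

Balance m(1−p*) = e·p* gives m = e·p*/(1−p*) = 0.34×0.60000/0.40000 = 0.51000.
Starting from p₀ = 0.60000; update p ← p + (dp/dt)·Δt with the new parameters.
p: 0.60000 → 0.52860  (Δp = -0.07140)
p: 0.52860 → 0.50515  (Δp = -0.02345)
p: 0.50515 → 0.49744  (Δp = -0.00770)
p: 0.49744 → 0.49491  (Δp = -0.00253)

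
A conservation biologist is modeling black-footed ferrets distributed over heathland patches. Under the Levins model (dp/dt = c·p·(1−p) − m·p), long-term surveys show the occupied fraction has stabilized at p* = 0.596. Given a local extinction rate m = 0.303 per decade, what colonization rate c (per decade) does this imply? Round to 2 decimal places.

At equilibrium c(1−p*) = m, so c = m/(1−p*).
c = 0.303/(1 − 0.596) = 0.303/0.4040 = 0.7500.

0.75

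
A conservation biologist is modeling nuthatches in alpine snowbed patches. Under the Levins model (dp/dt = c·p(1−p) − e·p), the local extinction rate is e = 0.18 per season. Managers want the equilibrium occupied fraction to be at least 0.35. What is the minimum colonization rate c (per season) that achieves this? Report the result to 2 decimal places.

0.28

p* = 1 − e/c ≥ 0.35 requires e/c ≤ 0.6500, i.e. c ≥ e/0.6500.
c_min = 0.18/0.6500 = 0.2769.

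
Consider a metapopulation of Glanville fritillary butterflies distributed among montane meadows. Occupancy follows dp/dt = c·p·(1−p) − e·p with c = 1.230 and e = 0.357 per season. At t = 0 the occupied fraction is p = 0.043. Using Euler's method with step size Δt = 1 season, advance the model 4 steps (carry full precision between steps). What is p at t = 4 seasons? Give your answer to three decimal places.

0.374

Update rule: p ← p + [c·p·(1−p) − e·p]·Δt with Δt = 1.
p: 0.04300 → 0.07826  (Δp = +0.03526)
p: 0.07826 → 0.13906  (Δp = +0.06079)
p: 0.13906 → 0.23667  (Δp = +0.09761)
p: 0.23667 → 0.37438  (Δp = +0.13772)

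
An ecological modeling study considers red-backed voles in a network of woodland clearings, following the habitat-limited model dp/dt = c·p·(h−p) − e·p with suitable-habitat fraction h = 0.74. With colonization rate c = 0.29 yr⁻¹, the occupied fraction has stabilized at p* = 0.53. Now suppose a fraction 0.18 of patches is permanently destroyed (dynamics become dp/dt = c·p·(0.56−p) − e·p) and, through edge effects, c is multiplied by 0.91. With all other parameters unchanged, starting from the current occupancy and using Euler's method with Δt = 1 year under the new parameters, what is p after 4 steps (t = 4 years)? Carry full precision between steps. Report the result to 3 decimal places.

0.444

Balance c(h−p*) = e gives e = 0.29×(0.74 − 0.53000) = 0.06090.
Starting from p₀ = 0.53000; update p ← p + (dp/dt)·Δt with the new parameters.
step 1: Δp = -0.02808, p = 0.50192
step 2: Δp = -0.02287, p = 0.47905
step 3: Δp = -0.01894, p = 0.46011
step 4: Δp = -0.01589, p = 0.44421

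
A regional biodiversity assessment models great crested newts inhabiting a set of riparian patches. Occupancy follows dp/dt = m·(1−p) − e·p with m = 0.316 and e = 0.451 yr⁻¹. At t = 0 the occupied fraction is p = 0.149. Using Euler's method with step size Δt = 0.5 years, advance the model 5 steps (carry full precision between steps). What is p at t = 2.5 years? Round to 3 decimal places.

Update rule: p ← p + [m·(1−p) − e·p]·Δt with Δt = 0.5.
t = 0.5: p = 0.14900 + (+0.10086) = 0.24986
t = 1: p = 0.24986 + (+0.06218) = 0.31204
t = 1.5: p = 0.31204 + (+0.03833) = 0.35037
t = 2: p = 0.35037 + (+0.02363) = 0.37400
t = 2.5: p = 0.37400 + (+0.01457) = 0.38857

0.389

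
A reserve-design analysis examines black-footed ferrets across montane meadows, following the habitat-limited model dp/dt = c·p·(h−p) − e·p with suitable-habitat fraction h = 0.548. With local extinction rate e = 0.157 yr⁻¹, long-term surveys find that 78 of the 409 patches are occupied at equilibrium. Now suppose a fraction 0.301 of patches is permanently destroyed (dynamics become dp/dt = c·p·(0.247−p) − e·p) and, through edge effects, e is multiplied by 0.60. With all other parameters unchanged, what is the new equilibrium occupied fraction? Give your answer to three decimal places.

0.033

Observed p* = 78/409 = 0.19071.
Balance c(h−p*) = e gives c = e/(0.548 − 0.19071) = 0.157/0.35729 = 0.43942.
New p* = 0.247 − e/c = 0.247 − 0.09420/0.43942 = 0.03263.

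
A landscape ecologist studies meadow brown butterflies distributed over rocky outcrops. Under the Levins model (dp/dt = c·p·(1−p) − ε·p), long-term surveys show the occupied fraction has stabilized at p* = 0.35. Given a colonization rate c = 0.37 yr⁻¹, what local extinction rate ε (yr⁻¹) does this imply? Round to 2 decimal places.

At equilibrium c(1−p*) = ε.
ε = 0.37 × (1 − 0.35) = 0.37 × 0.6500 = 0.2405.

0.24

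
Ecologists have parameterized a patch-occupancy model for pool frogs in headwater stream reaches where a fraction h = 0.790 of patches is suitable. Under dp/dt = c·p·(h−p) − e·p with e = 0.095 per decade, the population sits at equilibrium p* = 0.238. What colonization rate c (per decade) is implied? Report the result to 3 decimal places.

At equilibrium c(h−p*) = e, so c = e/(h−p*).
c = 0.095/(0.790 − 0.238) = 0.095/0.5520 = 0.1721.

0.172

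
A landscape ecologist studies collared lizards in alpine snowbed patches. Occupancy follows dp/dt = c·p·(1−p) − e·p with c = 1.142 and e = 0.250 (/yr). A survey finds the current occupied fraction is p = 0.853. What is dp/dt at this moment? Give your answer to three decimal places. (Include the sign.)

-0.070

Colonization term: c·p·(1−p) = 1.142×0.853×0.1470 = 0.14320.
Extinction term: e·p = 0.21325.
dp/dt = 0.14320 − 0.21325 = -0.07005.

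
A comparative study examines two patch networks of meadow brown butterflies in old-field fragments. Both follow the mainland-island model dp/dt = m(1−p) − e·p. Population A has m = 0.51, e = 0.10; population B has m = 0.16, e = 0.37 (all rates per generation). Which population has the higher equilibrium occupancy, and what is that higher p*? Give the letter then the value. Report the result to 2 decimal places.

A: p*_A = m/(m+e) = 0.51/0.6100 = 0.8361.
B: p*_B = 0.16/0.5300 = 0.3019.
A is higher at 0.8361.

A, 0.84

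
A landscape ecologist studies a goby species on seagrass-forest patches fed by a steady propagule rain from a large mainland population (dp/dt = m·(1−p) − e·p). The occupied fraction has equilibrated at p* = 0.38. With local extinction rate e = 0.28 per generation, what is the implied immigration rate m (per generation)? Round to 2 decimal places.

At equilibrium m(1−p*) = e·p*, so m = e·p*/(1−p*).
m = 0.28 × 0.38 / 0.6200 = 0.1064/0.6200 = 0.1716.

0.17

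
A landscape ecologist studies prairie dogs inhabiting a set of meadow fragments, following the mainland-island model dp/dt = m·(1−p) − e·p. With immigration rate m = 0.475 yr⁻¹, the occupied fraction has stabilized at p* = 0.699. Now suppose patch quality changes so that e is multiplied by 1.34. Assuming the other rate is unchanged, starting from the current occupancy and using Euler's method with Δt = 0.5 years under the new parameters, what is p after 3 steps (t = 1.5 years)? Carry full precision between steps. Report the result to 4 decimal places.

0.6500

Balance m(1−p*) = e·p* gives e = m(1−p*)/p* = 0.475×0.30100/0.69900 = 0.20454.
Starting from p₀ = 0.69900; update p ← p + (dp/dt)·Δt with the new parameters.
p: 0.69900 → 0.67469  (Δp = -0.02431)
p: 0.67469 → 0.65949  (Δp = -0.01520)
p: 0.65949 → 0.64998  (Δp = -0.00951)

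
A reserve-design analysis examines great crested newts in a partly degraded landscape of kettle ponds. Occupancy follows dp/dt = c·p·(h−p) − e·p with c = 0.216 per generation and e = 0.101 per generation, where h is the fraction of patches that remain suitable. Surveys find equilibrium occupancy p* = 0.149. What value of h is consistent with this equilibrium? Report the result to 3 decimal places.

0.617

At equilibrium c(h−p*) = e, so h = p* + e/c.
h = 0.149 + 0.101/0.216 = 0.149 + 0.4676 = 0.6166.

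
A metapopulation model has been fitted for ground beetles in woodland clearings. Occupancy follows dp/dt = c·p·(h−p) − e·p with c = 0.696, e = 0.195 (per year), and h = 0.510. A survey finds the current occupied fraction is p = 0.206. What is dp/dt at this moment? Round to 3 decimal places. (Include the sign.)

Colonization term: c·p·(h−p) = 0.696×0.206×0.3040 = 0.04359.
Extinction term: e·p = 0.04017.
dp/dt = 0.04359 − 0.04017 = 0.00342.

0.003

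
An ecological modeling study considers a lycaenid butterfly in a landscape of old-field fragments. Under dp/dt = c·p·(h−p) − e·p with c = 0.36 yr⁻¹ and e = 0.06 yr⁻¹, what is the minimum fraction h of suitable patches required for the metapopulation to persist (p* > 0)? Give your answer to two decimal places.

0.17

p* = h − e/c is positive only when h > e/c.
h_min = e/c = 0.06/0.36 = 0.1667.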